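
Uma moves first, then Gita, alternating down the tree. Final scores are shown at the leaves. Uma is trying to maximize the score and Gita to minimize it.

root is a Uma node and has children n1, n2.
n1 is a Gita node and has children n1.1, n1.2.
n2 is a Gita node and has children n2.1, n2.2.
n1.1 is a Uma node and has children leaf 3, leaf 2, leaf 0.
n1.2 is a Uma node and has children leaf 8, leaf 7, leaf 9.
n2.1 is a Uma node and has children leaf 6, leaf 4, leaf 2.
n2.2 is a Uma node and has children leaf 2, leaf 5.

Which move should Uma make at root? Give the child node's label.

n1.1 (Uma): max(3, 2, 0) = 3
n1.2 (Uma): max(8, 7, 9) = 9
n1 (Gita): min(3, 9) = 3
n2.1 (Uma): max(6, 4, 2) = 6
n2.2 (Uma): max(2, 5) = 5
n2 (Gita): min(6, 5) = 5
root (Uma): max(3, 5) = 5
Uma at root wants the highest of {n1=3, n2=5}, so chooses n2.

n2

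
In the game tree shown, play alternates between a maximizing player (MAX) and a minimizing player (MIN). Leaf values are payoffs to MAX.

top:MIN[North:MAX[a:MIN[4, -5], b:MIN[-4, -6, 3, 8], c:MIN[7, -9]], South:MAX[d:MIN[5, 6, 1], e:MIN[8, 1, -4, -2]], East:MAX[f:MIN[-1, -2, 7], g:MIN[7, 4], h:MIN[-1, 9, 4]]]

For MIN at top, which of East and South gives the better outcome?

f (MIN): min(-1, -2, 7) = -2
g (MIN): min(7, 4) = 4
h (MIN): min(-1, 9, 4) = -1
East (MAX): max(-2, 4, -1) = 4
d (MIN): min(5, 6, 1) = 1
e (MIN): min(8, 1, -4, -2) = -4
South (MAX): max(1, -4) = 1
MIN prefers the lower value; East=4, South=1. South is better since 1 < 4.

South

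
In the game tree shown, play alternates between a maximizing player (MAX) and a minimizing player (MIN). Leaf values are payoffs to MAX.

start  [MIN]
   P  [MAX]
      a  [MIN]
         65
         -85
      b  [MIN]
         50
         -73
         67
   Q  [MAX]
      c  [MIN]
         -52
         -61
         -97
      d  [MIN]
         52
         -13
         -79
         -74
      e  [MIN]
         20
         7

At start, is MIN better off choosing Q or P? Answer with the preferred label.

P

c (MIN): min(-52, -61, -97) = -97
d (MIN): min(52, -13, -79, -74) = -79
e (MIN): min(20, 7) = 7
Q (MAX): max(-97, -79, 7) = 7
a (MIN): min(65, -85) = -85
b (MIN): min(50, -73, 67) = -73
P (MAX): max(-85, -73) = -73
MIN prefers the lower value; Q=7, P=-73. P is better since -73 < 7.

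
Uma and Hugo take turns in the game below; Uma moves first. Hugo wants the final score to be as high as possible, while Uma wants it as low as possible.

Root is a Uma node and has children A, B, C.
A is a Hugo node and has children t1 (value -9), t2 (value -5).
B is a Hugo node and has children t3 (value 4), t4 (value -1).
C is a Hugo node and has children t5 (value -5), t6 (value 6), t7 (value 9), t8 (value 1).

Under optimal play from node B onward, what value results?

B (Hugo): max(4, -1) = 4

4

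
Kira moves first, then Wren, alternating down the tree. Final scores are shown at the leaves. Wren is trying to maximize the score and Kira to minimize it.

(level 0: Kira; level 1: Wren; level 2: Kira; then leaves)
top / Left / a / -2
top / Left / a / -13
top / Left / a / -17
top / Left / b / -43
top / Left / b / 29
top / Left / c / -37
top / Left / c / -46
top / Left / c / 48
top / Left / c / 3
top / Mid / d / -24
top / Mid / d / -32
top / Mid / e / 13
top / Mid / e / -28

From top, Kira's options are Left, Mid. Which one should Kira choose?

a (Kira): min(-2, -13, -17) = -17
b (Kira): min(-43, 29) = -43
c (Kira): min(-37, -46, 48, 3) = -46
Left (Wren): max(-17, -43, -46) = -17
d (Kira): min(-24, -32) = -32
e (Kira): min(13, -28) = -28
Mid (Wren): max(-32, -28) = -28
top (Kira): min(-17, -28) = -28
Kira at top wants the lowest of {Left=-17, Mid=-28}, so chooses Mid.

Mid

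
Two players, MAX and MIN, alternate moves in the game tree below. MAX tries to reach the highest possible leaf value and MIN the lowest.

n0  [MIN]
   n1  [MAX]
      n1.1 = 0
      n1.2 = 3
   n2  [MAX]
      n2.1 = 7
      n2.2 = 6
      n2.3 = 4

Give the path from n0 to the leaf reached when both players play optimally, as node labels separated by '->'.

n0 -> n1 -> n1.2

n1 (MAX): max(0, 3) = 3
n2 (MAX): max(7, 6, 4) = 7
n0 (MIN): min(3, 7) = 3
At n0, MIN picks n1 (lowest: 3).
At n1, MAX picks n1.2 (highest: 3).
Terminal value 3.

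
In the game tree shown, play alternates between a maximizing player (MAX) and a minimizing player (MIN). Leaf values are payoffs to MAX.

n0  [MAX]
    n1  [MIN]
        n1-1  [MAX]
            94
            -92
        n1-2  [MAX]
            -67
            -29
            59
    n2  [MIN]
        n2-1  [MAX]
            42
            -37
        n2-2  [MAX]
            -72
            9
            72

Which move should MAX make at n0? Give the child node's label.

n1-1 (MAX): max(94, -92) = 94
n1-2 (MAX): max(-67, -29, 59) = 59
n1 (MIN): min(94, 59) = 59
n2-1 (MAX): max(42, -37) = 42
n2-2 (MAX): max(-72, 9, 72) = 72
n2 (MIN): min(42, 72) = 42
n0 (MAX): max(59, 42) = 59
MAX at n0 wants the highest of {n1=59, n2=42}, so chooses n1.

n1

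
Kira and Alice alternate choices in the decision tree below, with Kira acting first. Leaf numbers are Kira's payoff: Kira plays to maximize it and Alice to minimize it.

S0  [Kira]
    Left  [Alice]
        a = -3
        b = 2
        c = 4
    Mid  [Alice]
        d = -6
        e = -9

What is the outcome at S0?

-3

Left (Alice): min(-3, 2, 4) = -3
Mid (Alice): min(-6, -9) = -9
S0 (Kira): max(-3, -9) = -3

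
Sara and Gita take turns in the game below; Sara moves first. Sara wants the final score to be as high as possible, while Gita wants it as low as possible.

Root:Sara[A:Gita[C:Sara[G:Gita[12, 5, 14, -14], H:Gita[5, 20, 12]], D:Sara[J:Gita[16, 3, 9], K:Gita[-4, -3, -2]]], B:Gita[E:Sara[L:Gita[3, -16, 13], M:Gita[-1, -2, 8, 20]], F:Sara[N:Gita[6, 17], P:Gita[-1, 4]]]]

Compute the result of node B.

L (Gita): min(3, -16, 13) = -16
M (Gita): min(-1, -2, 8, 20) = -2
E (Sara): max(-16, -2) = -2
N (Gita): min(6, 17) = 6
P (Gita): min(-1, 4) = -1
F (Sara): max(6, -1) = 6
B (Gita): min(-2, 6) = -2

-2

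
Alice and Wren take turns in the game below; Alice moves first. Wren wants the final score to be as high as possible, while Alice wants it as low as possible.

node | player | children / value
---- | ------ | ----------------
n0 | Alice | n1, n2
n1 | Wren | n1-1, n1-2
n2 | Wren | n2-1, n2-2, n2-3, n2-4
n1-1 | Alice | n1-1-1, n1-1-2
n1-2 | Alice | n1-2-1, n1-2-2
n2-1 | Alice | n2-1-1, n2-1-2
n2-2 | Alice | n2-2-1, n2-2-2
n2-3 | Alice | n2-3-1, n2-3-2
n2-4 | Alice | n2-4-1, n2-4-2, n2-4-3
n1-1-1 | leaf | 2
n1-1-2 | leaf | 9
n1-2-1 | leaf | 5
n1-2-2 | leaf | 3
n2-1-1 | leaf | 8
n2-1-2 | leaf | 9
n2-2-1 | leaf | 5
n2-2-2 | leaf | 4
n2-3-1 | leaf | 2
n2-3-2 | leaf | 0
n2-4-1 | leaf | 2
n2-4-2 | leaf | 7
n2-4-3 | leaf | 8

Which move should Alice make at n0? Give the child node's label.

n1

n1-1 (Alice): min(2, 9) = 2
n1-2 (Alice): min(5, 3) = 3
n1 (Wren): max(2, 3) = 3
n2-1 (Alice): min(8, 9) = 8
n2-2 (Alice): min(5, 4) = 4
n2-3 (Alice): min(2, 0) = 0
n2-4 (Alice): min(2, 7, 8) = 2
n2 (Wren): max(8, 4, 0, 2) = 8
n0 (Alice): min(3, 8) = 3
Alice at n0 wants the lowest of {n1=3, n2=8}, so chooses n1.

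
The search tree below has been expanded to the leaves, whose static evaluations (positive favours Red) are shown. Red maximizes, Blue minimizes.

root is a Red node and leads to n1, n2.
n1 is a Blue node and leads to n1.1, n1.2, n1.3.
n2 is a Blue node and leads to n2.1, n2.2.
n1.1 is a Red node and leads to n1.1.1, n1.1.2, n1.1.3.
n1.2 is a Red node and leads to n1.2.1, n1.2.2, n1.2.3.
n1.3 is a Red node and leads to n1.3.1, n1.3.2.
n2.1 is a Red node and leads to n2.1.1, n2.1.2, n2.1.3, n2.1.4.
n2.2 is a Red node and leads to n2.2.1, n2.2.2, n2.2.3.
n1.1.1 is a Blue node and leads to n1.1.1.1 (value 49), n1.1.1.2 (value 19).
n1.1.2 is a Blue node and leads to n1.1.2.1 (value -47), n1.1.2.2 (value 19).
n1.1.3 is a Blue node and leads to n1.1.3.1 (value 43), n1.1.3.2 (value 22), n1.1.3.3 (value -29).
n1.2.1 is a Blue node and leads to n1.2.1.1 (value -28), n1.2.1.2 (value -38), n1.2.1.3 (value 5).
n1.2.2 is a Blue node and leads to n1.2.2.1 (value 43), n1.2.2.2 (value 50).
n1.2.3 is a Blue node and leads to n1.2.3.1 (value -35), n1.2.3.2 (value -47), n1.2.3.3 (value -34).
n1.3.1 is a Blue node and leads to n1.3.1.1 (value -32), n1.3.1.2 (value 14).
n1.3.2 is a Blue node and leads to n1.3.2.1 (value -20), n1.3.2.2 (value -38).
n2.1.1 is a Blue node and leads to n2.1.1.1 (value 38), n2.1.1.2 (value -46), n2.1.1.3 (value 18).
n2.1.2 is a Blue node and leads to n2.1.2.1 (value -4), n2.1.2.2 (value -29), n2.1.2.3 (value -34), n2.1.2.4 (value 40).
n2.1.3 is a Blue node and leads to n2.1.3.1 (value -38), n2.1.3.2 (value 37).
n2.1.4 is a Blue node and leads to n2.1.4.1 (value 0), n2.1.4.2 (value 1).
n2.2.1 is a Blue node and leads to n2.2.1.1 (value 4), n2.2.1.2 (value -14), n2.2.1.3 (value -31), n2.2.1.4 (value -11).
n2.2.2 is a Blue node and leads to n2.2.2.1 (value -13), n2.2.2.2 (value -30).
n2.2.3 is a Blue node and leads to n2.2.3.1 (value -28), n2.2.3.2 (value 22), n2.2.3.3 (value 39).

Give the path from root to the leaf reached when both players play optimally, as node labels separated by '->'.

n1.1.1 (Blue): min(49, 19) = 19
n1.1.2 (Blue): min(-47, 19) = -47
n1.1.3 (Blue): min(43, 22, -29) = -29
n1.1 (Red): max(19, -47, -29) = 19
n1.2.1 (Blue): min(-28, -38, 5) = -38
n1.2.2 (Blue): min(43, 50) = 43
n1.2.3 (Blue): min(-35, -47, -34) = -47
n1.2 (Red): max(-38, 43, -47) = 43
n1.3.1 (Blue): min(-32, 14) = -32
n1.3.2 (Blue): min(-20, -38) = -38
n1.3 (Red): max(-32, -38) = -32
n1 (Blue): min(19, 43, -32) = -32
n2.1.1 (Blue): min(38, -46, 18) = -46
n2.1.2 (Blue): min(-4, -29, -34, 40) = -34
n2.1.3 (Blue): min(-38, 37) = -38
n2.1.4 (Blue): min(0, 1) = 0
n2.1 (Red): max(-46, -34, -38, 0) = 0
n2.2.1 (Blue): min(4, -14, -31, -11) = -31
n2.2.2 (Blue): min(-13, -30) = -30
n2.2.3 (Blue): min(-28, 22, 39) = -28
n2.2 (Red): max(-31, -30, -28) = -28
n2 (Blue): min(0, -28) = -28
root (Red): max(-32, -28) = -28
At root, Red picks n2 (highest: -28).
At n2, Blue picks n2.2 (lowest: -28).
At n2.2, Red picks n2.2.3 (highest: -28).
At n2.2.3, Blue picks n2.2.3.1 (lowest: -28).
Terminal value -28.

root -> n2 -> n2.2 -> n2.2.3 -> n2.2.3.1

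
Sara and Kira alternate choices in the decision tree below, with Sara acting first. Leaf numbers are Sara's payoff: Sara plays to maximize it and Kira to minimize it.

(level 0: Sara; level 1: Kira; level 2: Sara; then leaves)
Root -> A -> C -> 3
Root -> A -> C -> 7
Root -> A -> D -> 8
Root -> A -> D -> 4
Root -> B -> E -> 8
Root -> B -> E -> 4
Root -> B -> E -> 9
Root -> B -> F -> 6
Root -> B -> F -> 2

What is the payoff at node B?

6

E (Sara): max(8, 4, 9) = 9
F (Sara): max(6, 2) = 6
B (Kira): min(9, 6) = 6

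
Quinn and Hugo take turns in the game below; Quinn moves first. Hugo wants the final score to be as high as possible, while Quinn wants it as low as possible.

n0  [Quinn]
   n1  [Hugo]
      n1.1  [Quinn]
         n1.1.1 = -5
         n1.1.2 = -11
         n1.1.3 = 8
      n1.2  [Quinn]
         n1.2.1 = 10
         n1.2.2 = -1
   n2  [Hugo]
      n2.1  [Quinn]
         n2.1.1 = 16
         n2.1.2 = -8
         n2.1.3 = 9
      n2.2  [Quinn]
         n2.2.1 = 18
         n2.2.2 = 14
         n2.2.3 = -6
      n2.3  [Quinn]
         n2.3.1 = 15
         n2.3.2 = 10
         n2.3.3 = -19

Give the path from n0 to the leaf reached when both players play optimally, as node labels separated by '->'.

n0 -> n2 -> n2.2 -> n2.2.3

n1.1 (Quinn): min(-5, -11, 8) = -11
n1.2 (Quinn): min(10, -1) = -1
n1 (Hugo): max(-11, -1) = -1
n2.1 (Quinn): min(16, -8, 9) = -8
n2.2 (Quinn): min(18, 14, -6) = -6
n2.3 (Quinn): min(15, 10, -19) = -19
n2 (Hugo): max(-8, -6, -19) = -6
n0 (Quinn): min(-1, -6) = -6
At n0, Quinn picks n2 (lowest: -6).
At n2, Hugo picks n2.2 (highest: -6).
At n2.2, Quinn picks n2.2.3 (lowest: -6).
Terminal value -6.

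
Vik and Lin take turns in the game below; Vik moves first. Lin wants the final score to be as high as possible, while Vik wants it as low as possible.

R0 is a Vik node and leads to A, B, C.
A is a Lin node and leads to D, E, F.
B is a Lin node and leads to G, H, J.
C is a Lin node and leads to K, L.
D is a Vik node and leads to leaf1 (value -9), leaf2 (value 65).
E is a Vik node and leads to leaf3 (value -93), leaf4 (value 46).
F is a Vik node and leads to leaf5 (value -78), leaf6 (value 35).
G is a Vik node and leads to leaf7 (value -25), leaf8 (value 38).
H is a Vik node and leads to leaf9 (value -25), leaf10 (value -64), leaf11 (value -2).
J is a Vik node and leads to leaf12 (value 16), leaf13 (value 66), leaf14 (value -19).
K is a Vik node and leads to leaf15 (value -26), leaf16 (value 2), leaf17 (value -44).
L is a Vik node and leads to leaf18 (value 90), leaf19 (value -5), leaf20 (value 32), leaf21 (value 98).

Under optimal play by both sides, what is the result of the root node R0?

D (Vik): min(-9, 65) = -9
E (Vik): min(-93, 46) = -93
F (Vik): min(-78, 35) = -78
A (Lin): max(-9, -93, -78) = -9
G (Vik): min(-25, 38) = -25
H (Vik): min(-25, -64, -2) = -64
J (Vik): min(16, 66, -19) = -19
B (Lin): max(-25, -64, -19) = -19
K (Vik): min(-26, 2, -44) = -44
L (Vik): min(90, -5, 32, 98) = -5
C (Lin): max(-44, -5) = -5
R0 (Vik): min(-9, -19, -5) = -19

-19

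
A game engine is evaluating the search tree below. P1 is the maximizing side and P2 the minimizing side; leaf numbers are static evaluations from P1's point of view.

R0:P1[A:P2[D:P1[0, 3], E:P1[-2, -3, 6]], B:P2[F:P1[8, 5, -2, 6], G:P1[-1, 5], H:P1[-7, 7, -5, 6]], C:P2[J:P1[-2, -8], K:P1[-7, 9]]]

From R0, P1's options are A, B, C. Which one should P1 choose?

D (P1): max(0, 3) = 3
E (P1): max(-2, -3, 6) = 6
A (P2): min(3, 6) = 3
F (P1): max(8, 5, -2, 6) = 8
G (P1): max(-1, 5) = 5
H (P1): max(-7, 7, -5, 6) = 7
B (P2): min(8, 5, 7) = 5
J (P1): max(-2, -8) = -2
K (P1): max(-7, 9) = 9
C (P2): min(-2, 9) = -2
R0 (P1): max(3, 5, -2) = 5
P1 at R0 wants the highest of {A=3, B=5, C=-2}, so chooses B.

B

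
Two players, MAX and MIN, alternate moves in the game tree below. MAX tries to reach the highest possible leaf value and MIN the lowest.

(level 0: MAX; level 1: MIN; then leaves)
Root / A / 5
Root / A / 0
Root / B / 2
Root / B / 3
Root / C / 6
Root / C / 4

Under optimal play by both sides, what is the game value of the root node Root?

A (MIN): min(5, 0) = 0
B (MIN): min(2, 3) = 2
C (MIN): min(6, 4) = 4
Root (MAX): max(0, 2, 4) = 4

4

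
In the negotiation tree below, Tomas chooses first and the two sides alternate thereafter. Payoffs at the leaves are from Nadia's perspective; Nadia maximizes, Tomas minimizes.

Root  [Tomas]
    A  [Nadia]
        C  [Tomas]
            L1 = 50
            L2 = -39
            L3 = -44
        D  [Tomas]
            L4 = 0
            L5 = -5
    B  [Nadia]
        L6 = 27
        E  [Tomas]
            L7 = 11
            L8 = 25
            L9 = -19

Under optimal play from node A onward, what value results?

-5

C (Tomas): min(50, -39, -44) = -44
D (Tomas): min(0, -5) = -5
A (Nadia): max(-44, -5) = -5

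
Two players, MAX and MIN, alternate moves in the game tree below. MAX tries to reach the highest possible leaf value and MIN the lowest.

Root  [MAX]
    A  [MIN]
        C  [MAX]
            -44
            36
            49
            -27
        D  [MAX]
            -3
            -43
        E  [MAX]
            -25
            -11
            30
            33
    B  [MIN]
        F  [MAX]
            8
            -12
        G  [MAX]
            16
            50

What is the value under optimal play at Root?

8

C (MAX): max(-44, 36, 49, -27) = 49
D (MAX): max(-3, -43) = -3
E (MAX): max(-25, -11, 30, 33) = 33
A (MIN): min(49, -3, 33) = -3
F (MAX): max(8, -12) = 8
G (MAX): max(16, 50) = 50
B (MIN): min(8, 50) = 8
Root (MAX): max(-3, 8) = 8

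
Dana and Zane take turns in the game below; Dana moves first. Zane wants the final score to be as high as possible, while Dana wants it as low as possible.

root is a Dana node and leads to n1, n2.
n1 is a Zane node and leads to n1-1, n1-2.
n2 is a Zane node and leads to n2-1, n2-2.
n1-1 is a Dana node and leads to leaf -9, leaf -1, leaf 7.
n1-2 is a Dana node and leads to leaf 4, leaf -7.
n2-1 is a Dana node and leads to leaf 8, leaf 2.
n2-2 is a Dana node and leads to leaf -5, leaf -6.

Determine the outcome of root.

-7

n1-1 (Dana): min(-9, -1, 7) = -9
n1-2 (Dana): min(4, -7) = -7
n1 (Zane): max(-9, -7) = -7
n2-1 (Dana): min(8, 2) = 2
n2-2 (Dana): min(-5, -6) = -6
n2 (Zane): max(2, -6) = 2
root (Dana): min(-7, 2) = -7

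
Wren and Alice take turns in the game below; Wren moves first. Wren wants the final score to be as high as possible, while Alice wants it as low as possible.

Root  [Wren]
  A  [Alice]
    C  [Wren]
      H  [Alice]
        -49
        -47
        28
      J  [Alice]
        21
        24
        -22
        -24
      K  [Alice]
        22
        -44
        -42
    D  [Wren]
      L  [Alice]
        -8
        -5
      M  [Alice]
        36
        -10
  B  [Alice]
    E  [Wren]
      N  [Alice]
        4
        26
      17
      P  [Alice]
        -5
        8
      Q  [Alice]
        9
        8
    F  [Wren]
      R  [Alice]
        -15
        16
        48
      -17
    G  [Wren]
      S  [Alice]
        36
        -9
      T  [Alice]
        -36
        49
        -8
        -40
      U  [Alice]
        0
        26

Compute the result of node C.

-24

H (Alice): min(-49, -47, 28) = -49
J (Alice): min(21, 24, -22, -24) = -24
K (Alice): min(22, -44, -42) = -44
C (Wren): max(-49, -24, -44) = -24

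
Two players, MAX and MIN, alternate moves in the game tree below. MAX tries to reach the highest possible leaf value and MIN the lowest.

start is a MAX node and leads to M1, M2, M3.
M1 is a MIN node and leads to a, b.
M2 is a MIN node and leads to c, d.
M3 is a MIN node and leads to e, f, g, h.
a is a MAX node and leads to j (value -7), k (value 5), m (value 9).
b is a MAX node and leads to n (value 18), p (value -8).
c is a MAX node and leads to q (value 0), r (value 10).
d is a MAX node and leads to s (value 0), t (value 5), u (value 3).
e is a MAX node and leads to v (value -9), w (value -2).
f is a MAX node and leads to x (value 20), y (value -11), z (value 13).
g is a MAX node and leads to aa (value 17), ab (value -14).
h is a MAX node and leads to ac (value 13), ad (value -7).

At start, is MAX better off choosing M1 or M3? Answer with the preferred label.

a (MAX): max(-7, 5, 9) = 9
b (MAX): max(18, -8) = 18
M1 (MIN): min(9, 18) = 9
e (MAX): max(-9, -2) = -2
f (MAX): max(20, -11, 13) = 20
g (MAX): max(17, -14) = 17
h (MAX): max(13, -7) = 13
M3 (MIN): min(-2, 20, 17, 13) = -2
MAX prefers the higher value; M1=9, M3=-2. M1 is better since 9 > -2.

M1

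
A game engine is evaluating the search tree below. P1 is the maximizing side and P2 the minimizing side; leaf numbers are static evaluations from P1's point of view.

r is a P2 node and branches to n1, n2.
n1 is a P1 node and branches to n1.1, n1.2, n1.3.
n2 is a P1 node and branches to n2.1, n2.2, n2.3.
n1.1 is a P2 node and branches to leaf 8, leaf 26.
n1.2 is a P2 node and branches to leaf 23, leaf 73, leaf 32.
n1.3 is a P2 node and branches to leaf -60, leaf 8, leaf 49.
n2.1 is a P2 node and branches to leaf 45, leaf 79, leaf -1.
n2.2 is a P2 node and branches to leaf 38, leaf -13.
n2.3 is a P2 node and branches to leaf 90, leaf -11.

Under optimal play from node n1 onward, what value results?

n1.1 (P2): min(8, 26) = 8
n1.2 (P2): min(23, 73, 32) = 23
n1.3 (P2): min(-60, 8, 49) = -60
n1 (P1): max(8, 23, -60) = 23

23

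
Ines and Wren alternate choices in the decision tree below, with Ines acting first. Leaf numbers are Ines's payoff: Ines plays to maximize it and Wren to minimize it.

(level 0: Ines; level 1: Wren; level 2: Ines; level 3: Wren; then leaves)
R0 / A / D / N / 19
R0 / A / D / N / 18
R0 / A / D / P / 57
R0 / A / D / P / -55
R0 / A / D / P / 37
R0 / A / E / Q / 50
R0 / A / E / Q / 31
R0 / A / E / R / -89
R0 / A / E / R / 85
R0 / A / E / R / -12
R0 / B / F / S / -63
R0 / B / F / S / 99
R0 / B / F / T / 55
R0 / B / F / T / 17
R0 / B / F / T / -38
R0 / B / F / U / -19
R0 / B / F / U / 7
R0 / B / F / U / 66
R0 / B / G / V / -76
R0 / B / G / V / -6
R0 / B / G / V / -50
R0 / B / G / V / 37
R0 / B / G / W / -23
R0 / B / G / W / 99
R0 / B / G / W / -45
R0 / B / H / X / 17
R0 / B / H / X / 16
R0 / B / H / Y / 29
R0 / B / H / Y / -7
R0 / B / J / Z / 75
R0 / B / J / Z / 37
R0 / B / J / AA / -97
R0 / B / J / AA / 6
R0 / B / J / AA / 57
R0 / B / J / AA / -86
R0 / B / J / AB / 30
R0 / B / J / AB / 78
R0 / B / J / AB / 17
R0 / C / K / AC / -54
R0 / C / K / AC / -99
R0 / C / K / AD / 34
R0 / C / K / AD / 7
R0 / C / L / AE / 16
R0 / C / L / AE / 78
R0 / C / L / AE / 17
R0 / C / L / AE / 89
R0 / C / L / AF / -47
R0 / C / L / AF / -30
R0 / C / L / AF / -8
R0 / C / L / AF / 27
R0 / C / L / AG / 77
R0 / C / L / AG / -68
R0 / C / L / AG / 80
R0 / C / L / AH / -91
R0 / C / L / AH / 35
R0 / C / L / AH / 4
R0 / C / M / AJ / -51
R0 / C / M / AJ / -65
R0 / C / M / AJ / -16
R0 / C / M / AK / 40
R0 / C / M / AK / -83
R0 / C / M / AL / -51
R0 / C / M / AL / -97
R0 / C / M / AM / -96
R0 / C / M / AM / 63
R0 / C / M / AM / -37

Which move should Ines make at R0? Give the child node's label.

A

N (Wren): min(19, 18) = 18
P (Wren): min(57, -55, 37) = -55
D (Ines): max(18, -55) = 18
Q (Wren): min(50, 31) = 31
R (Wren): min(-89, 85, -12) = -89
E (Ines): max(31, -89) = 31
A (Wren): min(18, 31) = 18
S (Wren): min(-63, 99) = -63
T (Wren): min(55, 17, -38) = -38
U (Wren): min(-19, 7, 66) = -19
F (Ines): max(-63, -38, -19) = -19
V (Wren): min(-76, -6, -50, 37) = -76
W (Wren): min(-23, 99, -45) = -45
G (Ines): max(-76, -45) = -45
X (Wren): min(17, 16) = 16
Y (Wren): min(29, -7) = -7
H (Ines): max(16, -7) = 16
Z (Wren): min(75, 37) = 37
AA (Wren): min(-97, 6, 57, -86) = -97
AB (Wren): min(30, 78, 17) = 17
J (Ines): max(37, -97, 17) = 37
B (Wren): min(-19, -45, 16, 37) = -45
AC (Wren): min(-54, -99) = -99
AD (Wren): min(34, 7) = 7
K (Ines): max(-99, 7) = 7
AE (Wren): min(16, 78, 17, 89) = 16
AF (Wren): min(-47, -30, -8, 27) = -47
AG (Wren): min(77, -68, 80) = -68
AH (Wren): min(-91, 35, 4) = -91
L (Ines): max(16, -47, -68, -91) = 16
AJ (Wren): min(-51, -65, -16) = -65
AK (Wren): min(40, -83) = -83
AL (Wren): min(-51, -97) = -97
AM (Wren): min(-96, 63, -37) = -96
M (Ines): max(-65, -83, -97, -96) = -65
C (Wren): min(7, 16, -65) = -65
R0 (Ines): max(18, -45, -65) = 18
Ines at R0 wants the highest of {A=18, B=-45, C=-65}, so chooses A.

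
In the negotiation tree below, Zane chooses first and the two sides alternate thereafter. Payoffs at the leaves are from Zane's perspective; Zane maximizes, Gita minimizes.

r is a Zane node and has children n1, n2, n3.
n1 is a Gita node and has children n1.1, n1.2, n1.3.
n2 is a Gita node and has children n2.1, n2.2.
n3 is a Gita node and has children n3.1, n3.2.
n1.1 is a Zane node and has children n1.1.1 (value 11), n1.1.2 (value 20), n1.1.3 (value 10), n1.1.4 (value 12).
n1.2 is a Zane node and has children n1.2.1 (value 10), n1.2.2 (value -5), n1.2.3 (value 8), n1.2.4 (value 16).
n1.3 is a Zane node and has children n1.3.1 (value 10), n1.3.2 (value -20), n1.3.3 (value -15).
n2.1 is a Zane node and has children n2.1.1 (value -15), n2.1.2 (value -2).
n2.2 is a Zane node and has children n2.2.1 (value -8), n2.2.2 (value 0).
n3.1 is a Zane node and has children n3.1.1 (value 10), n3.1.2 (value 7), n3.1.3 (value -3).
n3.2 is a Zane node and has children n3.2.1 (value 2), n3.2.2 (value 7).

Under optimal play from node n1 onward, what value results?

10

n1.1 (Zane): max(11, 20, 10, 12) = 20
n1.2 (Zane): max(10, -5, 8, 16) = 16
n1.3 (Zane): max(10, -20, -15) = 10
n1 (Gita): min(20, 16, 10) = 10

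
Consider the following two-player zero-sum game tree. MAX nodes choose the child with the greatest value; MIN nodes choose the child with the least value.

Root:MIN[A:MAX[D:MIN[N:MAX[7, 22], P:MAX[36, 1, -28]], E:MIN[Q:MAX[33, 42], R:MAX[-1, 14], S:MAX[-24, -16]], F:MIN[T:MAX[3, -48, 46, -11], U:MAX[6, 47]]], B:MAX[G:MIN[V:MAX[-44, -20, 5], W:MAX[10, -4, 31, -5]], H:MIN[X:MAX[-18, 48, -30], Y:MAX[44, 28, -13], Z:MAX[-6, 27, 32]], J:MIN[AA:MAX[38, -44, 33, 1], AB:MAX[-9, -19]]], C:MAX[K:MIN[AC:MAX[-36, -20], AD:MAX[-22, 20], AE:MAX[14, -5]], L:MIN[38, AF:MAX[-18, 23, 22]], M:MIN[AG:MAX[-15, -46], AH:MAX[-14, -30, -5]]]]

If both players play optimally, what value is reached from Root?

N (MAX): max(7, 22) = 22
P (MAX): max(36, 1, -28) = 36
D (MIN): min(22, 36) = 22
Q (MAX): max(33, 42) = 42
R (MAX): max(-1, 14) = 14
S (MAX): max(-24, -16) = -16
E (MIN): min(42, 14, -16) = -16
T (MAX): max(3, -48, 46, -11) = 46
U (MAX): max(6, 47) = 47
F (MIN): min(46, 47) = 46
A (MAX): max(22, -16, 46) = 46
V (MAX): max(-44, -20, 5) = 5
W (MAX): max(10, -4, 31, -5) = 31
G (MIN): min(5, 31) = 5
X (MAX): max(-18, 48, -30) = 48
Y (MAX): max(44, 28, -13) = 44
Z (MAX): max(-6, 27, 32) = 32
H (MIN): min(48, 44, 32) = 32
AA (MAX): max(38, -44, 33, 1) = 38
AB (MAX): max(-9, -19) = -9
J (MIN): min(38, -9) = -9
B (MAX): max(5, 32, -9) = 32
AC (MAX): max(-36, -20) = -20
AD (MAX): max(-22, 20) = 20
AE (MAX): max(14, -5) = 14
K (MIN): min(-20, 20, 14) = -20
AF (MAX): max(-18, 23, 22) = 23
L (MIN): min(38, 23) = 23
AG (MAX): max(-15, -46) = -15
AH (MAX): max(-14, -30, -5) = -5
M (MIN): min(-15, -5) = -15
C (MAX): max(-20, 23, -15) = 23
Root (MIN): min(46, 32, 23) = 23

23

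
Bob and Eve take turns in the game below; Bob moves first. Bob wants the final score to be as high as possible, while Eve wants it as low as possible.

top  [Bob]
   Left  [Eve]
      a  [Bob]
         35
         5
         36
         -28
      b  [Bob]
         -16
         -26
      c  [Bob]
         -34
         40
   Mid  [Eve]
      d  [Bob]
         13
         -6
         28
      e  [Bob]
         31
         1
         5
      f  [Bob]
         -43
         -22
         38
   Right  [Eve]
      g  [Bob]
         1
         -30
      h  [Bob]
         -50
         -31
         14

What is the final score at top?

a (Bob): max(35, 5, 36, -28) = 36
b (Bob): max(-16, -26) = -16
c (Bob): max(-34, 40) = 40
Left (Eve): min(36, -16, 40) = -16
d (Bob): max(13, -6, 28) = 28
e (Bob): max(31, 1, 5) = 31
f (Bob): max(-43, -22, 38) = 38
Mid (Eve): min(28, 31, 38) = 28
g (Bob): max(1, -30) = 1
h (Bob): max(-50, -31, 14) = 14
Right (Eve): min(1, 14) = 1
top (Bob): max(-16, 28, 1) = 28

28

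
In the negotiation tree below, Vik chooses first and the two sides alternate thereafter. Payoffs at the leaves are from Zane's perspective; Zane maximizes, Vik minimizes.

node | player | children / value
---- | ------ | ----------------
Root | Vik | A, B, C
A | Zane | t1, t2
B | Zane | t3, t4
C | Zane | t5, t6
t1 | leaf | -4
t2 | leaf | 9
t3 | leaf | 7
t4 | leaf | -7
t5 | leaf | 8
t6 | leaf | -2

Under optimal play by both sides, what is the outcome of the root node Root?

7

A (Zane): max(-4, 9) = 9
B (Zane): max(7, -7) = 7
C (Zane): max(8, -2) = 8
Root (Vik): min(9, 7, 8) = 7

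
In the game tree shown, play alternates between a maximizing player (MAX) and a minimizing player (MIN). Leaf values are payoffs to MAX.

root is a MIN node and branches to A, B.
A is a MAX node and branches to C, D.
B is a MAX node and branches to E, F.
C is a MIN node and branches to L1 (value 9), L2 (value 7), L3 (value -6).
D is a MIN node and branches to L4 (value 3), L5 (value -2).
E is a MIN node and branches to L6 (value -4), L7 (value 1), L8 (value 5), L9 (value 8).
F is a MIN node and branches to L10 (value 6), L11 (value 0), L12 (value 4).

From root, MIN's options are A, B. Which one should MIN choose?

A

C (MIN): min(9, 7, -6) = -6
D (MIN): min(3, -2) = -2
A (MAX): max(-6, -2) = -2
E (MIN): min(-4, 1, 5, 8) = -4
F (MIN): min(6, 0, 4) = 0
B (MAX): max(-4, 0) = 0
root (MIN): min(-2, 0) = -2
MIN at root wants the lowest of {A=-2, B=0}, so chooses A.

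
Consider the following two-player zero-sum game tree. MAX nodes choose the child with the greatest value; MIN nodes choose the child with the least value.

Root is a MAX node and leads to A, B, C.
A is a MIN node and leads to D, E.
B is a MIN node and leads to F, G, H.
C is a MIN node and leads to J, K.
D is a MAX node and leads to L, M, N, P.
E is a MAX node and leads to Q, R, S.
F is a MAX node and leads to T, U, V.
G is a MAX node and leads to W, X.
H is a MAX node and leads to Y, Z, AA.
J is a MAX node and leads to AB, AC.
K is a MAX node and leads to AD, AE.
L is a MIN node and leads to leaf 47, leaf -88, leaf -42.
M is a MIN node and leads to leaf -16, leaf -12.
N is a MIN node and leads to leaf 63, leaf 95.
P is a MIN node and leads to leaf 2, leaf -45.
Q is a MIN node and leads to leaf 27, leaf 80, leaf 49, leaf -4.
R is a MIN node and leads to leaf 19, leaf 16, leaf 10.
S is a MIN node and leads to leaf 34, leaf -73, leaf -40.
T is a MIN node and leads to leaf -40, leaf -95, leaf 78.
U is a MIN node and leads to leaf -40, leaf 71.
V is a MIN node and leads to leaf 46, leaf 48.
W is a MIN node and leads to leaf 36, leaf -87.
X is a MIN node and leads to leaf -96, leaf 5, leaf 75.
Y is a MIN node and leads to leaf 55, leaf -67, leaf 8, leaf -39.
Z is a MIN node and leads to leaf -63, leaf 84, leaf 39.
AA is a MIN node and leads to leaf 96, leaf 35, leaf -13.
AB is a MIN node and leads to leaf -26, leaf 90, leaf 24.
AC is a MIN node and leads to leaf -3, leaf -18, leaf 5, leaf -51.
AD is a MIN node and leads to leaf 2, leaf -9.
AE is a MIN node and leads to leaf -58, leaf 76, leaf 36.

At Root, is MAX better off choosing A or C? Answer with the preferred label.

L (MIN): min(47, -88, -42) = -88
M (MIN): min(-16, -12) = -16
N (MIN): min(63, 95) = 63
P (MIN): min(2, -45) = -45
D (MAX): max(-88, -16, 63, -45) = 63
Q (MIN): min(27, 80, 49, -4) = -4
R (MIN): min(19, 16, 10) = 10
S (MIN): min(34, -73, -40) = -73
E (MAX): max(-4, 10, -73) = 10
A (MIN): min(63, 10) = 10
AB (MIN): min(-26, 90, 24) = -26
AC (MIN): min(-3, -18, 5, -51) = -51
J (MAX): max(-26, -51) = -26
AD (MIN): min(2, -9) = -9
AE (MIN): min(-58, 76, 36) = -58
K (MAX): max(-9, -58) = -9
C (MIN): min(-26, -9) = -26
MAX prefers the higher value; A=10, C=-26. A is better since 10 > -26.

A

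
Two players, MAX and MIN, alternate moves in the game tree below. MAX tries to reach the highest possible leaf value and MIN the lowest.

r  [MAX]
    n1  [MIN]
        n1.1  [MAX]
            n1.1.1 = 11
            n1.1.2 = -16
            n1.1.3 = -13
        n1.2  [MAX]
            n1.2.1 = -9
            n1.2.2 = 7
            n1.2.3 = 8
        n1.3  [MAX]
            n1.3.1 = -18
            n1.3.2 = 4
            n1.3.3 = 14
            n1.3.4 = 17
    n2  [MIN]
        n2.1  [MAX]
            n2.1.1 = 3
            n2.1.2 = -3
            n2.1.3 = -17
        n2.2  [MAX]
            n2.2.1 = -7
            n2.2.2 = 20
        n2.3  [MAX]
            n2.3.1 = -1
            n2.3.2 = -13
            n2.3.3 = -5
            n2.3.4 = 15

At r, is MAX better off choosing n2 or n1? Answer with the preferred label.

n1

n2.1 (MAX): max(3, -3, -17) = 3
n2.2 (MAX): max(-7, 20) = 20
n2.3 (MAX): max(-1, -13, -5, 15) = 15
n2 (MIN): min(3, 20, 15) = 3
n1.1 (MAX): max(11, -16, -13) = 11
n1.2 (MAX): max(-9, 7, 8) = 8
n1.3 (MAX): max(-18, 4, 14, 17) = 17
n1 (MIN): min(11, 8, 17) = 8
MAX prefers the higher value; n2=3, n1=8. n1 is better since 8 > 3.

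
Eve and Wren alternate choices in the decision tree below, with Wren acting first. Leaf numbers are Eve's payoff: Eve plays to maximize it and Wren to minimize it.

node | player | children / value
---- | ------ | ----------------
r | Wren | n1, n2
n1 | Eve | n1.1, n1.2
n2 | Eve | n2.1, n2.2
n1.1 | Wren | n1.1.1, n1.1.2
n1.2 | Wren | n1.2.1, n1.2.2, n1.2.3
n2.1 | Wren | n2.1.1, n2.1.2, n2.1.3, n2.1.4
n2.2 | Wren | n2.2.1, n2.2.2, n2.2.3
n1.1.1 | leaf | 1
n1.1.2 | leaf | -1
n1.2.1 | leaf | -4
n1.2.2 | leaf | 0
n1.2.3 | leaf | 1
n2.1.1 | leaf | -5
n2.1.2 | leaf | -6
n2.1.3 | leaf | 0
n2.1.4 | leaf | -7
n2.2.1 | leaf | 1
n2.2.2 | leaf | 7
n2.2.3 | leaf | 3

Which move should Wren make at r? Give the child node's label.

n1.1 (Wren): min(1, -1) = -1
n1.2 (Wren): min(-4, 0, 1) = -4
n1 (Eve): max(-1, -4) = -1
n2.1 (Wren): min(-5, -6, 0, -7) = -7
n2.2 (Wren): min(1, 7, 3) = 1
n2 (Eve): max(-7, 1) = 1
r (Wren): min(-1, 1) = -1
Wren at r wants the lowest of {n1=-1, n2=1}, so chooses n1.

n1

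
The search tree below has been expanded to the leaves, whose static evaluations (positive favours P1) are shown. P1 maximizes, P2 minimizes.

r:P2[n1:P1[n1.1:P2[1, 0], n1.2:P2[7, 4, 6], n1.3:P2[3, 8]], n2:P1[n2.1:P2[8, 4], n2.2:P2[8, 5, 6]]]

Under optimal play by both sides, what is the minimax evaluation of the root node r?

n1.1 (P2): min(1, 0) = 0
n1.2 (P2): min(7, 4, 6) = 4
n1.3 (P2): min(3, 8) = 3
n1 (P1): max(0, 4, 3) = 4
n2.1 (P2): min(8, 4) = 4
n2.2 (P2): min(8, 5, 6) = 5
n2 (P1): max(4, 5) = 5
r (P2): min(4, 5) = 4

4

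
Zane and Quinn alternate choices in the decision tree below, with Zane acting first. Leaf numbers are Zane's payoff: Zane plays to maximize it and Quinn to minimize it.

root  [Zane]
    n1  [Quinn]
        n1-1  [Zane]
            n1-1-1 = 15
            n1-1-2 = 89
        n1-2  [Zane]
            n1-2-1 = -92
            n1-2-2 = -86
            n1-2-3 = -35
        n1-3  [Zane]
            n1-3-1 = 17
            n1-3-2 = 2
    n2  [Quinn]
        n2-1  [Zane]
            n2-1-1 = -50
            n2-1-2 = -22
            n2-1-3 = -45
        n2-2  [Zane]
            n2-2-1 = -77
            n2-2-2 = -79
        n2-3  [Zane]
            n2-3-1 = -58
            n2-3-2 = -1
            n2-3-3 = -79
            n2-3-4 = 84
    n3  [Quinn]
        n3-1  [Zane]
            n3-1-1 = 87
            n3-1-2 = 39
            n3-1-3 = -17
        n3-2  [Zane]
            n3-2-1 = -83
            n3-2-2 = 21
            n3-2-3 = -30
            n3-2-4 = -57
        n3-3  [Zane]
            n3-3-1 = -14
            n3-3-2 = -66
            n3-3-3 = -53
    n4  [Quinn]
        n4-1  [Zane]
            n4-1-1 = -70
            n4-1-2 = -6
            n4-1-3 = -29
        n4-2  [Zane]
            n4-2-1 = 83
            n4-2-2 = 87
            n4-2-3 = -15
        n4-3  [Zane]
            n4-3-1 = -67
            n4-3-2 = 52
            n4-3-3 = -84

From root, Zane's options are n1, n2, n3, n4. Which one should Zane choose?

n4

n1-1 (Zane): max(15, 89) = 89
n1-2 (Zane): max(-92, -86, -35) = -35
n1-3 (Zane): max(17, 2) = 17
n1 (Quinn): min(89, -35, 17) = -35
n2-1 (Zane): max(-50, -22, -45) = -22
n2-2 (Zane): max(-77, -79) = -77
n2-3 (Zane): max(-58, -1, -79, 84) = 84
n2 (Quinn): min(-22, -77, 84) = -77
n3-1 (Zane): max(87, 39, -17) = 87
n3-2 (Zane): max(-83, 21, -30, -57) = 21
n3-3 (Zane): max(-14, -66, -53) = -14
n3 (Quinn): min(87, 21, -14) = -14
n4-1 (Zane): max(-70, -6, -29) = -6
n4-2 (Zane): max(83, 87, -15) = 87
n4-3 (Zane): max(-67, 52, -84) = 52
n4 (Quinn): min(-6, 87, 52) = -6
root (Zane): max(-35, -77, -14, -6) = -6
Zane at root wants the highest of {n1=-35, n2=-77, n3=-14, n4=-6}, so chooses n4.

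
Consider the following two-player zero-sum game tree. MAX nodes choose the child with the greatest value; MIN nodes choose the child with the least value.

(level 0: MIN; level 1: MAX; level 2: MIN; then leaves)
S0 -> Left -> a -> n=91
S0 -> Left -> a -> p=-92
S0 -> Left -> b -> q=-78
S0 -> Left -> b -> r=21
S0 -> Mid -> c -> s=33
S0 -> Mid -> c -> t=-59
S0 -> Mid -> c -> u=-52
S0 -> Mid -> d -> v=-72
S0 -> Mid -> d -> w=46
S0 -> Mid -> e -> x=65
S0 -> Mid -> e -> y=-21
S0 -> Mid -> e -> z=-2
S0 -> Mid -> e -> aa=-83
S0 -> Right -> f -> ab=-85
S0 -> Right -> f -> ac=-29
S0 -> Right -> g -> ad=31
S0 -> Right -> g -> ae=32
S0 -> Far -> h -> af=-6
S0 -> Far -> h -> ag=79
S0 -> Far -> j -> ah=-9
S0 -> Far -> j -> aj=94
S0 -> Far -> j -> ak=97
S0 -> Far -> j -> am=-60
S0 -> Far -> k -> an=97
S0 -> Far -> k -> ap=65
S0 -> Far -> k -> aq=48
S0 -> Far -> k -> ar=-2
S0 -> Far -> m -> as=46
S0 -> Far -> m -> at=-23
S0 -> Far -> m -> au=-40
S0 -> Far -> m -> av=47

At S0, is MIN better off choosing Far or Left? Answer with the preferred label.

Left

h (MIN): min(-6, 79) = -6
j (MIN): min(-9, 94, 97, -60) = -60
k (MIN): min(97, 65, 48, -2) = -2
m (MIN): min(46, -23, -40, 47) = -40
Far (MAX): max(-6, -60, -2, -40) = -2
a (MIN): min(91, -92) = -92
b (MIN): min(-78, 21) = -78
Left (MAX): max(-92, -78) = -78
MIN prefers the lower value; Far=-2, Left=-78. Left is better since -78 < -2.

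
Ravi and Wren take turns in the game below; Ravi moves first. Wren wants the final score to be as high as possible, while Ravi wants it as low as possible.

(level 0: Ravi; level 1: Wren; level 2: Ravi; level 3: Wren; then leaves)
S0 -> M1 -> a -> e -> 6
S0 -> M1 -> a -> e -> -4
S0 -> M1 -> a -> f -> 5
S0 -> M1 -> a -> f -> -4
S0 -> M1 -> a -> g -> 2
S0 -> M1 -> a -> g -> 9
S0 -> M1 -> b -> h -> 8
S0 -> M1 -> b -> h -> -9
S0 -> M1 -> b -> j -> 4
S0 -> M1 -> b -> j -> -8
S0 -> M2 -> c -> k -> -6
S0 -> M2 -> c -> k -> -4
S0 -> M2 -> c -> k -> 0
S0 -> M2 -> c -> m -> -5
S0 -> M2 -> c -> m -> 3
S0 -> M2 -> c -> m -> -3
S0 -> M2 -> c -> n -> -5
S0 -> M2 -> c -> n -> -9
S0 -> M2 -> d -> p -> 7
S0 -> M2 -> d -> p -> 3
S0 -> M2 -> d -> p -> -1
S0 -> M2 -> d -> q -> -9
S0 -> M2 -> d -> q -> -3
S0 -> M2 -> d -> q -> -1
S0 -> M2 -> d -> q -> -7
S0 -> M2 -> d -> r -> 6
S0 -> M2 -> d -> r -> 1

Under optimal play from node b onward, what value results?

h (Wren): max(8, -9) = 8
j (Wren): max(4, -8) = 4
b (Ravi): min(8, 4) = 4

4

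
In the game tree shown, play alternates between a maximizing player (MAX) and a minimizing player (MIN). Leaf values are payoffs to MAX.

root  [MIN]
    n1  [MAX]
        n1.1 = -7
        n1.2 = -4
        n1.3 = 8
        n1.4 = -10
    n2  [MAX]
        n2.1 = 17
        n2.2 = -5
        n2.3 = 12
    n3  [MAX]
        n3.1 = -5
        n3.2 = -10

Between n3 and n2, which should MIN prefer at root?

n3

n3 (MAX): max(-5, -10) = -5
n2 (MAX): max(17, -5, 12) = 17
MIN prefers the lower value; n3=-5, n2=17. n3 is better since -5 < 17.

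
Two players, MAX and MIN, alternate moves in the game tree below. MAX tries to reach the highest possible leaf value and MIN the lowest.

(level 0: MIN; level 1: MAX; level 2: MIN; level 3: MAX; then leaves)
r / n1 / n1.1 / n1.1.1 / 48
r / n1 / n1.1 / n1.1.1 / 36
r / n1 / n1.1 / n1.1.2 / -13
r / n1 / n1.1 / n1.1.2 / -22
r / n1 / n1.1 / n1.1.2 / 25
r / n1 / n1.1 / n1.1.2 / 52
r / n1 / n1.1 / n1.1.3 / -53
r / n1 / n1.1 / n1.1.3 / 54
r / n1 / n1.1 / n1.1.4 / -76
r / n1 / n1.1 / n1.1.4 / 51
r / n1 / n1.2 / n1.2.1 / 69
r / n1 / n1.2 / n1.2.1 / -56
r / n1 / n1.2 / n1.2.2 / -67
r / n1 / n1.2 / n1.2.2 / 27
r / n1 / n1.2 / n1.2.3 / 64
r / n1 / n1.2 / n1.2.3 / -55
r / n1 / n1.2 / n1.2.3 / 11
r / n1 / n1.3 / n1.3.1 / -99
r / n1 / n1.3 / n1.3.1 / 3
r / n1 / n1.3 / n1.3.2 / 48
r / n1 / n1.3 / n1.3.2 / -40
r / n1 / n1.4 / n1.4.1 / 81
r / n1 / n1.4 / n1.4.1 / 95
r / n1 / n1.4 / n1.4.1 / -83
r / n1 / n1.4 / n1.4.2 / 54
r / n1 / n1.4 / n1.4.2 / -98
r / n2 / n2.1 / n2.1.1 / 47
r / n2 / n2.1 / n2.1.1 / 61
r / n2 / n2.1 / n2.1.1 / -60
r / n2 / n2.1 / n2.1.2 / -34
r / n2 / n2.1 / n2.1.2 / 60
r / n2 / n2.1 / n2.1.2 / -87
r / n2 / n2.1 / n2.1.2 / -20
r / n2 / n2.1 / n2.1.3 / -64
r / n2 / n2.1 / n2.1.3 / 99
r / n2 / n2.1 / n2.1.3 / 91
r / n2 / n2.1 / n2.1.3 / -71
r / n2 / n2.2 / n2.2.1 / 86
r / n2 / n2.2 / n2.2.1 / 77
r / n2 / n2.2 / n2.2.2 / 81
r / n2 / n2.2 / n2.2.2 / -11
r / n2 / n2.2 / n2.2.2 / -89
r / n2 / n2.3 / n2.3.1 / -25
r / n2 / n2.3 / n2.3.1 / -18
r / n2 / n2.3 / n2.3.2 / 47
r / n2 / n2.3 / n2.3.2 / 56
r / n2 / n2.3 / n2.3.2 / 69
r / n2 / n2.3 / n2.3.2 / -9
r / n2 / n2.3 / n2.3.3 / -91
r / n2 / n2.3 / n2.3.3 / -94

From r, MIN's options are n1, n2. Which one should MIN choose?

n1

n1.1.1 (MAX): max(48, 36) = 48
n1.1.2 (MAX): max(-13, -22, 25, 52) = 52
n1.1.3 (MAX): max(-53, 54) = 54
n1.1.4 (MAX): max(-76, 51) = 51
n1.1 (MIN): min(48, 52, 54, 51) = 48
n1.2.1 (MAX): max(69, -56) = 69
n1.2.2 (MAX): max(-67, 27) = 27
n1.2.3 (MAX): max(64, -55, 11) = 64
n1.2 (MIN): min(69, 27, 64) = 27
n1.3.1 (MAX): max(-99, 3) = 3
n1.3.2 (MAX): max(48, -40) = 48
n1.3 (MIN): min(3, 48) = 3
n1.4.1 (MAX): max(81, 95, -83) = 95
n1.4.2 (MAX): max(54, -98) = 54
n1.4 (MIN): min(95, 54) = 54
n1 (MAX): max(48, 27, 3, 54) = 54
n2.1.1 (MAX): max(47, 61, -60) = 61
n2.1.2 (MAX): max(-34, 60, -87, -20) = 60
n2.1.3 (MAX): max(-64, 99, 91, -71) = 99
n2.1 (MIN): min(61, 60, 99) = 60
n2.2.1 (MAX): max(86, 77) = 86
n2.2.2 (MAX): max(81, -11, -89) = 81
n2.2 (MIN): min(86, 81) = 81
n2.3.1 (MAX): max(-25, -18) = -18
n2.3.2 (MAX): max(47, 56, 69, -9) = 69
n2.3.3 (MAX): max(-91, -94) = -91
n2.3 (MIN): min(-18, 69, -91) = -91
n2 (MAX): max(60, 81, -91) = 81
r (MIN): min(54, 81) = 54
MIN at r wants the lowest of {n1=54, n2=81}, so chooses n1.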